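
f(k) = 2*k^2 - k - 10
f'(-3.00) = -13.00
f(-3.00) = 11.00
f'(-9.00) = -37.00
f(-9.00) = 161.00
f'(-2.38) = -10.52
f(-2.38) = 3.71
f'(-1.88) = -8.52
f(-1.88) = -1.05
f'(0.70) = 1.80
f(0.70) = -9.72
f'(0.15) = -0.40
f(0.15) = -10.10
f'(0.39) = 0.56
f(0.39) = -10.09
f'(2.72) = 9.88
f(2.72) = 2.08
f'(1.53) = 5.12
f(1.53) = -6.85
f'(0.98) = 2.92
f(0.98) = -9.06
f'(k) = 4*k - 1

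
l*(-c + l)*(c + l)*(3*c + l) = -3*c^3*l - c^2*l^2 + 3*c*l^3 + l^4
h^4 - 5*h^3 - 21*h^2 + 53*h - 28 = (h - 7)*(h - 1)^2*(h + 4)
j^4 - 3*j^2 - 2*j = j*(j - 2)*(j + 1)^2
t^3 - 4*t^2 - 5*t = t*(t - 5)*(t + 1)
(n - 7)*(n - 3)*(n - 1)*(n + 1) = n^4 - 10*n^3 + 20*n^2 + 10*n - 21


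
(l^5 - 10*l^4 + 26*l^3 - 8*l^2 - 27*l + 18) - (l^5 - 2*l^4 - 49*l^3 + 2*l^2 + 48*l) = -8*l^4 + 75*l^3 - 10*l^2 - 75*l + 18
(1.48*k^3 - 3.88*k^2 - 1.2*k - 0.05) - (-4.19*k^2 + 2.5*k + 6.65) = 1.48*k^3 + 0.31*k^2 - 3.7*k - 6.7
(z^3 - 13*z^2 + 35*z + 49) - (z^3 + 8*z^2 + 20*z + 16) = -21*z^2 + 15*z + 33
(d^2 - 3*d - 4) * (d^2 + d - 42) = d^4 - 2*d^3 - 49*d^2 + 122*d + 168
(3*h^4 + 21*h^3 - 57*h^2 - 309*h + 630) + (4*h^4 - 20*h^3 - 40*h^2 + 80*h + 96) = 7*h^4 + h^3 - 97*h^2 - 229*h + 726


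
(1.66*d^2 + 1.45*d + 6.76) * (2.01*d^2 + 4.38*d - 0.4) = 3.3366*d^4 + 10.1853*d^3 + 19.2746*d^2 + 29.0288*d - 2.704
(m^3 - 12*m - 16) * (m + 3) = m^4 + 3*m^3 - 12*m^2 - 52*m - 48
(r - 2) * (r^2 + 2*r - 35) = r^3 - 39*r + 70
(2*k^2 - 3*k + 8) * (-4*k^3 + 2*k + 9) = -8*k^5 + 12*k^4 - 28*k^3 + 12*k^2 - 11*k + 72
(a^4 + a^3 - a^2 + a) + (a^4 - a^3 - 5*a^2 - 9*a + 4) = 2*a^4 - 6*a^2 - 8*a + 4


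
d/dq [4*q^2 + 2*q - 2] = 8*q + 2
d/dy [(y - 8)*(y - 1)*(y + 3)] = 3*y^2 - 12*y - 19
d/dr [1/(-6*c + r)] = -1/(6*c - r)^2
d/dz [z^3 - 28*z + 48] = 3*z^2 - 28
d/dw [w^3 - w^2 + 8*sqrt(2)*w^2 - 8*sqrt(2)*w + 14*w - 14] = 3*w^2 - 2*w + 16*sqrt(2)*w - 8*sqrt(2) + 14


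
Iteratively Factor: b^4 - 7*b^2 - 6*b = (b + 2)*(b^3 - 2*b^2 - 3*b) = b*(b + 2)*(b^2 - 2*b - 3) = b*(b - 3)*(b + 2)*(b + 1)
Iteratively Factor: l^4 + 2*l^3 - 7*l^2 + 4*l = (l + 4)*(l^3 - 2*l^2 + l) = (l - 1)*(l + 4)*(l^2 - l) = (l - 1)^2*(l + 4)*(l)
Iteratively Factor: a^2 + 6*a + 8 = (a + 2)*(a + 4)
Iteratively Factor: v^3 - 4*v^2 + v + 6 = (v + 1)*(v^2 - 5*v + 6) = (v - 3)*(v + 1)*(v - 2)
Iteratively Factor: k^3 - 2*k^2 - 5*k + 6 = (k - 1)*(k^2 - k - 6) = (k - 1)*(k + 2)*(k - 3)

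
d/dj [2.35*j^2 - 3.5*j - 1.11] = 4.7*j - 3.5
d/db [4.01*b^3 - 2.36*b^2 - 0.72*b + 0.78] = 12.03*b^2 - 4.72*b - 0.72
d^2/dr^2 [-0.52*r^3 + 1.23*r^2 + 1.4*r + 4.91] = 2.46 - 3.12*r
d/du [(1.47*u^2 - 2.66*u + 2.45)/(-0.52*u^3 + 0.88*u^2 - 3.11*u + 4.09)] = (0.7644*u^4 - 2.7664*u^3 + 1.5911*u^2 + 7.7126*u - 3.2599)/(0.2704*u^6 - 0.9152*u^5 + 4.0088*u^4 - 9.7272*u^3 + 16.8705*u^2 - 25.4398*u + 16.7281)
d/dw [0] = 0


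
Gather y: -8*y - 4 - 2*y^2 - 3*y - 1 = -2*y^2 - 11*y - 5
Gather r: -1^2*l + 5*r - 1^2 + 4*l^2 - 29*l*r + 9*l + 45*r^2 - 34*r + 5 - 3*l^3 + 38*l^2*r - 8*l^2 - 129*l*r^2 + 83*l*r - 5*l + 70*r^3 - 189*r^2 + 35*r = -3*l^3 - 4*l^2 + 3*l + 70*r^3 + r^2*(-129*l - 144) + r*(38*l^2 + 54*l + 6) + 4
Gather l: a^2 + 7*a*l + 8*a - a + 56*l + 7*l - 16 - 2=a^2 + 7*a + l*(7*a + 63) - 18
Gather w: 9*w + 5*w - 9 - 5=14*w - 14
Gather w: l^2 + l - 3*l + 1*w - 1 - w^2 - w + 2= l^2 - 2*l - w^2 + 1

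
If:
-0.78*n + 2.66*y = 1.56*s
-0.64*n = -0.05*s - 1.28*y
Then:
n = 2.05301715828032*y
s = 0.678619625988047*y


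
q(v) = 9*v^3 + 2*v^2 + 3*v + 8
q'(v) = 27*v^2 + 4*v + 3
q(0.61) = 12.62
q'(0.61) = 15.49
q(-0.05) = 7.85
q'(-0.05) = 2.87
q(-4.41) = -738.23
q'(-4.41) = 510.46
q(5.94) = 1982.65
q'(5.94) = 979.42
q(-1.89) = -51.29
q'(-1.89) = 91.89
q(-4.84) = -980.09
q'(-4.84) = 616.13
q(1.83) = 75.34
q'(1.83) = 100.74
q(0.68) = 13.79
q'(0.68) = 18.20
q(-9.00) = -6418.00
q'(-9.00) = 2154.00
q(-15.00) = -29962.00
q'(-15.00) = 6018.00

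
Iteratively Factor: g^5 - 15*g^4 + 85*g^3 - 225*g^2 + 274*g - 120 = (g - 5)*(g^4 - 10*g^3 + 35*g^2 - 50*g + 24) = (g - 5)*(g - 3)*(g^3 - 7*g^2 + 14*g - 8) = (g - 5)*(g - 3)*(g - 1)*(g^2 - 6*g + 8) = (g - 5)*(g - 4)*(g - 3)*(g - 1)*(g - 2)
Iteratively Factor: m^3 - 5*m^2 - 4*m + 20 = (m - 5)*(m^2 - 4) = (m - 5)*(m + 2)*(m - 2)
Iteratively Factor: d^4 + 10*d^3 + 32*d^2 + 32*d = (d + 4)*(d^3 + 6*d^2 + 8*d) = (d + 2)*(d + 4)*(d^2 + 4*d) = d*(d + 2)*(d + 4)*(d + 4)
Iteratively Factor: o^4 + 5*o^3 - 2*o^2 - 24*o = (o)*(o^3 + 5*o^2 - 2*o - 24) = o*(o - 2)*(o^2 + 7*o + 12) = o*(o - 2)*(o + 4)*(o + 3)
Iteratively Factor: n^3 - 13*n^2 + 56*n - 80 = (n - 4)*(n^2 - 9*n + 20) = (n - 4)^2*(n - 5)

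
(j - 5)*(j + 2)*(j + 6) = j^3 + 3*j^2 - 28*j - 60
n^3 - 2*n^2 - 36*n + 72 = (n - 6)*(n - 2)*(n + 6)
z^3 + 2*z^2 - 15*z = z*(z - 3)*(z + 5)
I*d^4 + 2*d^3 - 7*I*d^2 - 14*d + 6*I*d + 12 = (d - 2)*(d + 3)*(d - 2*I)*(I*d - I)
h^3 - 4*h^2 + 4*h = h*(h - 2)^2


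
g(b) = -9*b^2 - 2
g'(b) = -18*b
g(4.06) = -150.35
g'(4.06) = -73.08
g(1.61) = -25.33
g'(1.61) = -28.98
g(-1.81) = -31.48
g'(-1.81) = 32.58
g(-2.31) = -50.02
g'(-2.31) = 41.58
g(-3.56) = -116.06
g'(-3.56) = 64.08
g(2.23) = -46.76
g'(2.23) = -40.14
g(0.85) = -8.50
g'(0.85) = -15.30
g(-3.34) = -102.40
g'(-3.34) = 60.12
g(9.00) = -731.00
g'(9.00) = -162.00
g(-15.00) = -2027.00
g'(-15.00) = 270.00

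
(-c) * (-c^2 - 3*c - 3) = c^3 + 3*c^2 + 3*c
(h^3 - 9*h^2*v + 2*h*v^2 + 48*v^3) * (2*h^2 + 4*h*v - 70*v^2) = 2*h^5 - 14*h^4*v - 102*h^3*v^2 + 734*h^2*v^3 + 52*h*v^4 - 3360*v^5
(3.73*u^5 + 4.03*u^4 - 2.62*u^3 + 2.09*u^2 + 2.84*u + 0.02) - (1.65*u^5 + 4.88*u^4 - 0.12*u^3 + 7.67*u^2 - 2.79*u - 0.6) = 2.08*u^5 - 0.85*u^4 - 2.5*u^3 - 5.58*u^2 + 5.63*u + 0.62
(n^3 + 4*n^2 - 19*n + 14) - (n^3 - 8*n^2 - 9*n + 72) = 12*n^2 - 10*n - 58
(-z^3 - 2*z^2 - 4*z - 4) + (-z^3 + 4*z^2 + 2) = -2*z^3 + 2*z^2 - 4*z - 2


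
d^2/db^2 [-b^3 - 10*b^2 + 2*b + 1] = -6*b - 20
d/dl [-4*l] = -4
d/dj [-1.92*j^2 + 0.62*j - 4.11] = 0.62 - 3.84*j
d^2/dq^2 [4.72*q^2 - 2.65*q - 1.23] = 9.44000000000000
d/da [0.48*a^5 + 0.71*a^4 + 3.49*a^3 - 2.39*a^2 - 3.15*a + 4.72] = 2.4*a^4 + 2.84*a^3 + 10.47*a^2 - 4.78*a - 3.15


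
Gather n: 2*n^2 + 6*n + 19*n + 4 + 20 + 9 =2*n^2 + 25*n + 33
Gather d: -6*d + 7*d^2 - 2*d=7*d^2 - 8*d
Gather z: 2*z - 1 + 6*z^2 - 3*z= 6*z^2 - z - 1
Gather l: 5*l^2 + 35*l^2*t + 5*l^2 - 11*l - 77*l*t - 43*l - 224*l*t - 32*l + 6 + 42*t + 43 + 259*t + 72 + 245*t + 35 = l^2*(35*t + 10) + l*(-301*t - 86) + 546*t + 156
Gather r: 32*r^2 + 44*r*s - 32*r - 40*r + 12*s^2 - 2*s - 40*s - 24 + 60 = 32*r^2 + r*(44*s - 72) + 12*s^2 - 42*s + 36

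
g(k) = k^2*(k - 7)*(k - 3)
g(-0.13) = 0.38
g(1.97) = 20.11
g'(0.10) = 3.90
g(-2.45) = 309.14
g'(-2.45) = -341.80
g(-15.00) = 89100.00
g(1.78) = 20.18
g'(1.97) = -3.11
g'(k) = k^2*(k - 7) + k^2*(k - 3) + 2*k*(k - 7)*(k - 3) = 2*k*(2*k^2 - 15*k + 21)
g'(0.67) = 15.88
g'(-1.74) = -184.98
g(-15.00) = 89100.00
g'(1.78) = 2.27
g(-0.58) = 9.13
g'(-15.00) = -20880.00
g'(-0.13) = -5.98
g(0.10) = 0.20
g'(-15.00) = -20880.00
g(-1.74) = 125.43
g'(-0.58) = -35.23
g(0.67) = 6.62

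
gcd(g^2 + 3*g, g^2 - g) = g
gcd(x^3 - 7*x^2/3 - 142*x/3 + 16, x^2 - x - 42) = x + 6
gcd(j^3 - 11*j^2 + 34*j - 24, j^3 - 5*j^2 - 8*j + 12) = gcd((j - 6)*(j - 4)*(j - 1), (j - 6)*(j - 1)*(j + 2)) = j^2 - 7*j + 6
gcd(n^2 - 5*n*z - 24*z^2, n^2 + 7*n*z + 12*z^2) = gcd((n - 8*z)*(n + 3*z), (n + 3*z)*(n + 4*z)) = n + 3*z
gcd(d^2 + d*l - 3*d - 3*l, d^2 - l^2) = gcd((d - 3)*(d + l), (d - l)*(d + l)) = d + l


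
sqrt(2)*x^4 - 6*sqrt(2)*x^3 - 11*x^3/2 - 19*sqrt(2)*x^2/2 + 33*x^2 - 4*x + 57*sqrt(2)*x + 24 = (x - 6)*(x - 4*sqrt(2))*(x + sqrt(2))*(sqrt(2)*x + 1/2)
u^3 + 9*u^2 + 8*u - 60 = (u - 2)*(u + 5)*(u + 6)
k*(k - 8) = k^2 - 8*k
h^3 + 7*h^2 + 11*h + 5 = (h + 1)^2*(h + 5)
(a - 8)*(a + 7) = a^2 - a - 56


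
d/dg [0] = 0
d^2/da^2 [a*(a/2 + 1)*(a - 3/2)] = 3*a + 1/2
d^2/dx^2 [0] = 0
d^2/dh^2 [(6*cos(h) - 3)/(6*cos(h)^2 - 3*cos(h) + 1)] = 3*(162*(1 - cos(2*h))^2*cos(h) - 27*(1 - cos(2*h))^2 - 389*cos(h)/2 + 21*cos(2*h)/2 + 207*cos(3*h)/2 - 36*cos(5*h) + 225/2)/(3*cos(h) - 3*cos(2*h) - 4)^3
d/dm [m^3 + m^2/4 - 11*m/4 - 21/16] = 3*m^2 + m/2 - 11/4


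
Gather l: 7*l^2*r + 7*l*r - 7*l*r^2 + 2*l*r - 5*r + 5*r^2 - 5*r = 7*l^2*r + l*(-7*r^2 + 9*r) + 5*r^2 - 10*r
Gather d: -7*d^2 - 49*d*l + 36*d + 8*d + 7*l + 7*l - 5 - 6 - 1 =-7*d^2 + d*(44 - 49*l) + 14*l - 12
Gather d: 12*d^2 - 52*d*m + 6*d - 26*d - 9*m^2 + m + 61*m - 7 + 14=12*d^2 + d*(-52*m - 20) - 9*m^2 + 62*m + 7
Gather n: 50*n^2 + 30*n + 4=50*n^2 + 30*n + 4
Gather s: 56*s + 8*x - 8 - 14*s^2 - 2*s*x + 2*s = -14*s^2 + s*(58 - 2*x) + 8*x - 8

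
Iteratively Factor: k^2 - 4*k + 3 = (k - 1)*(k - 3)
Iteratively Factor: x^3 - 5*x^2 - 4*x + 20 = (x + 2)*(x^2 - 7*x + 10) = (x - 5)*(x + 2)*(x - 2)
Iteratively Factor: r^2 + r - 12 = (r + 4)*(r - 3)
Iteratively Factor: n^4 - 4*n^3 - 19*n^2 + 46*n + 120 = (n - 4)*(n^3 - 19*n - 30) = (n - 4)*(n + 2)*(n^2 - 2*n - 15) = (n - 5)*(n - 4)*(n + 2)*(n + 3)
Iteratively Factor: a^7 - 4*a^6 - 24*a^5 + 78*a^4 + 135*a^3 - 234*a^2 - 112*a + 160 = (a + 1)*(a^6 - 5*a^5 - 19*a^4 + 97*a^3 + 38*a^2 - 272*a + 160) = (a + 1)*(a + 2)*(a^5 - 7*a^4 - 5*a^3 + 107*a^2 - 176*a + 80) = (a - 1)*(a + 1)*(a + 2)*(a^4 - 6*a^3 - 11*a^2 + 96*a - 80) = (a - 1)^2*(a + 1)*(a + 2)*(a^3 - 5*a^2 - 16*a + 80) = (a - 1)^2*(a + 1)*(a + 2)*(a + 4)*(a^2 - 9*a + 20) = (a - 5)*(a - 1)^2*(a + 1)*(a + 2)*(a + 4)*(a - 4)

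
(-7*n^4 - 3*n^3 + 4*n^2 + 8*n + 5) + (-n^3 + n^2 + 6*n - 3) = -7*n^4 - 4*n^3 + 5*n^2 + 14*n + 2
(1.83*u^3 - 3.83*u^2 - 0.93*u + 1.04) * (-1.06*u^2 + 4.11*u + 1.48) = -1.9398*u^5 + 11.5811*u^4 - 12.0471*u^3 - 10.5931*u^2 + 2.898*u + 1.5392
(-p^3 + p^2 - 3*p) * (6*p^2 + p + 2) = -6*p^5 + 5*p^4 - 19*p^3 - p^2 - 6*p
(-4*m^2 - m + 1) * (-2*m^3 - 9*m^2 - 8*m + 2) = 8*m^5 + 38*m^4 + 39*m^3 - 9*m^2 - 10*m + 2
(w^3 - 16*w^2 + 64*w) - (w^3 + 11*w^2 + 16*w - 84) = -27*w^2 + 48*w + 84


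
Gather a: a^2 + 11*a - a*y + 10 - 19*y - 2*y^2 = a^2 + a*(11 - y) - 2*y^2 - 19*y + 10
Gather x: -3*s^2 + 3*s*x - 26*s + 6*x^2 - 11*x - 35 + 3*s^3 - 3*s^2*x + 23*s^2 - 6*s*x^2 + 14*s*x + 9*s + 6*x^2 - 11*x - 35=3*s^3 + 20*s^2 - 17*s + x^2*(12 - 6*s) + x*(-3*s^2 + 17*s - 22) - 70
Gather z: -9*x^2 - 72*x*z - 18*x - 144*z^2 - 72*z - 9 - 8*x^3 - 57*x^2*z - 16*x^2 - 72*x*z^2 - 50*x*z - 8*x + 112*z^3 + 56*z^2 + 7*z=-8*x^3 - 25*x^2 - 26*x + 112*z^3 + z^2*(-72*x - 88) + z*(-57*x^2 - 122*x - 65) - 9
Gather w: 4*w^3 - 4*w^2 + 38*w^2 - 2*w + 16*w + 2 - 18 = 4*w^3 + 34*w^2 + 14*w - 16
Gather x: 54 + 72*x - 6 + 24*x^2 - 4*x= 24*x^2 + 68*x + 48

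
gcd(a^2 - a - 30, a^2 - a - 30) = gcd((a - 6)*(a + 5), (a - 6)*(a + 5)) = a^2 - a - 30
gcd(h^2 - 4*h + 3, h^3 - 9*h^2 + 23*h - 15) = h^2 - 4*h + 3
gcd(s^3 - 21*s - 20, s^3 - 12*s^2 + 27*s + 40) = s^2 - 4*s - 5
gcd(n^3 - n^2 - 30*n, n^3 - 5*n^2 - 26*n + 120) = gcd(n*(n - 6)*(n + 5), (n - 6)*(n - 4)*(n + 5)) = n^2 - n - 30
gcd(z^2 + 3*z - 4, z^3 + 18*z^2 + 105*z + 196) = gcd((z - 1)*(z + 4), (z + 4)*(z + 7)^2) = z + 4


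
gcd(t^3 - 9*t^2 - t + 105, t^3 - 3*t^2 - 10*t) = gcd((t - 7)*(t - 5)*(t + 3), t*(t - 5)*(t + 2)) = t - 5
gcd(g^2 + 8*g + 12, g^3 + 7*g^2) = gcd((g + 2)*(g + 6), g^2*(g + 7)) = 1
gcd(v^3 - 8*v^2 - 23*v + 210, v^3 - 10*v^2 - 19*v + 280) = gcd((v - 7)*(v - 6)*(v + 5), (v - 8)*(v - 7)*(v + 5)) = v^2 - 2*v - 35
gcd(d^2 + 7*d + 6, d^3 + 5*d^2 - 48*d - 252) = d + 6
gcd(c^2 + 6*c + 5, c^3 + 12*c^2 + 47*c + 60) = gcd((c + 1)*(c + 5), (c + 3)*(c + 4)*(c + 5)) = c + 5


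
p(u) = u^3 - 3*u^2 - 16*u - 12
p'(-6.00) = 128.00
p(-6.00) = -240.00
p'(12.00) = 344.00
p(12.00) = 1092.00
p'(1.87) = -16.73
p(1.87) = -45.87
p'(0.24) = -17.27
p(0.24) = -16.00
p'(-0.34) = -13.61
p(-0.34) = -6.95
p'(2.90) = -8.17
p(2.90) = -59.24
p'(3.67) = 2.39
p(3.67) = -61.70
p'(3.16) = -5.00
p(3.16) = -60.96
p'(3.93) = 6.75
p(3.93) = -60.52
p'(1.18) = -18.90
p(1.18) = -33.41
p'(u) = 3*u^2 - 6*u - 16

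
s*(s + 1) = s^2 + s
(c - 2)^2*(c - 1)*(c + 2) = c^4 - 3*c^3 - 2*c^2 + 12*c - 8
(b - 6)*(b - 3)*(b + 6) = b^3 - 3*b^2 - 36*b + 108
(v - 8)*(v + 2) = v^2 - 6*v - 16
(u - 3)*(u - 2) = u^2 - 5*u + 6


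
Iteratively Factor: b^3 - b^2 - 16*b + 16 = (b - 4)*(b^2 + 3*b - 4) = (b - 4)*(b - 1)*(b + 4)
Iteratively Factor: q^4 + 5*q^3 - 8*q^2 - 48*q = (q + 4)*(q^3 + q^2 - 12*q) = q*(q + 4)*(q^2 + q - 12) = q*(q - 3)*(q + 4)*(q + 4)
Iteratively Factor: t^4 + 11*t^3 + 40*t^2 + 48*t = (t)*(t^3 + 11*t^2 + 40*t + 48) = t*(t + 4)*(t^2 + 7*t + 12) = t*(t + 3)*(t + 4)*(t + 4)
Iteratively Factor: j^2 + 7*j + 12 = (j + 4)*(j + 3)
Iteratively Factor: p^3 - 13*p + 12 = (p - 1)*(p^2 + p - 12) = (p - 3)*(p - 1)*(p + 4)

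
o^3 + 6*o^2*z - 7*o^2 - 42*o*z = o*(o - 7)*(o + 6*z)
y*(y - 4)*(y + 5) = y^3 + y^2 - 20*y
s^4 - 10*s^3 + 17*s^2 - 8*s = s*(s - 8)*(s - 1)^2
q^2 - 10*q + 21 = (q - 7)*(q - 3)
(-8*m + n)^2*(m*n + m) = 64*m^3*n + 64*m^3 - 16*m^2*n^2 - 16*m^2*n + m*n^3 + m*n^2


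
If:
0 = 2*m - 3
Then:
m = 3/2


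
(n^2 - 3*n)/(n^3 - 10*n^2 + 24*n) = (n - 3)/(n^2 - 10*n + 24)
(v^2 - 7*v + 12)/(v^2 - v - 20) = (-v^2 + 7*v - 12)/(-v^2 + v + 20)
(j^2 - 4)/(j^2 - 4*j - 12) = (j - 2)/(j - 6)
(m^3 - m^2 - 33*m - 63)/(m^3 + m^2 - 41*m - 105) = (m + 3)/(m + 5)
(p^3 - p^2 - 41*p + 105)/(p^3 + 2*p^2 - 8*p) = (p^3 - p^2 - 41*p + 105)/(p*(p^2 + 2*p - 8))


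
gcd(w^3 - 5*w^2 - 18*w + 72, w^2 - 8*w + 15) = w - 3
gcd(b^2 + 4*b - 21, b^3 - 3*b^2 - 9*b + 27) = b - 3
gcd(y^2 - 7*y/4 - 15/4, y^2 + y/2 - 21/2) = y - 3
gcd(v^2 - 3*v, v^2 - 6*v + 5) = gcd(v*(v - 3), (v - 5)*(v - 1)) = 1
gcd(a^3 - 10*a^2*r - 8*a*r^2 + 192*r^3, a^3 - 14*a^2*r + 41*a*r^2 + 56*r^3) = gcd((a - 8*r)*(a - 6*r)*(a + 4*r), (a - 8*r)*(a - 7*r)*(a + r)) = -a + 8*r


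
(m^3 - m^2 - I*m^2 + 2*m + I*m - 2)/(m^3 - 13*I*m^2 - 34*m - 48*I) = (m^2 - m*(1 + 2*I) + 2*I)/(m^2 - 14*I*m - 48)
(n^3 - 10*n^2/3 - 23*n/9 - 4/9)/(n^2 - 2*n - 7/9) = (3*n^2 - 11*n - 4)/(3*n - 7)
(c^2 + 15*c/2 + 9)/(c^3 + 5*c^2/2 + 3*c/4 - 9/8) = 4*(c + 6)/(4*c^2 + 4*c - 3)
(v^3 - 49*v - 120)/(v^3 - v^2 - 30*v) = (v^2 - 5*v - 24)/(v*(v - 6))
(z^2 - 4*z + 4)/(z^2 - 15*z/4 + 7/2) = 4*(z - 2)/(4*z - 7)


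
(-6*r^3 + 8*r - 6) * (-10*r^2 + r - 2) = 60*r^5 - 6*r^4 - 68*r^3 + 68*r^2 - 22*r + 12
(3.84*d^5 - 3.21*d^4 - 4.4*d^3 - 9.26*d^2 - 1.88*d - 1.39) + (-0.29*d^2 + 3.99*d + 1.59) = 3.84*d^5 - 3.21*d^4 - 4.4*d^3 - 9.55*d^2 + 2.11*d + 0.2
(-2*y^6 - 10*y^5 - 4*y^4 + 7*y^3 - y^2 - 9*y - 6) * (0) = 0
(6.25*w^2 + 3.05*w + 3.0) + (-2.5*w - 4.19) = 6.25*w^2 + 0.55*w - 1.19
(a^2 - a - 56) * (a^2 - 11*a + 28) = a^4 - 12*a^3 - 17*a^2 + 588*a - 1568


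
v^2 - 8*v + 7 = (v - 7)*(v - 1)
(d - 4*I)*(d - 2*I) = d^2 - 6*I*d - 8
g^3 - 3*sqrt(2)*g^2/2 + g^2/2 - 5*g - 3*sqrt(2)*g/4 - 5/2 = (g + 1/2)*(g - 5*sqrt(2)/2)*(g + sqrt(2))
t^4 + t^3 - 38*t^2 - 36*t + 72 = (t - 6)*(t - 1)*(t + 2)*(t + 6)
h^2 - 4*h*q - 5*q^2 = (h - 5*q)*(h + q)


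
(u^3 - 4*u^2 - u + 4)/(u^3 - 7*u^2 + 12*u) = (u^2 - 1)/(u*(u - 3))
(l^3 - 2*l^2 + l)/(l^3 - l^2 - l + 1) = l/(l + 1)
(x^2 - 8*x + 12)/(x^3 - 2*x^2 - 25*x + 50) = (x - 6)/(x^2 - 25)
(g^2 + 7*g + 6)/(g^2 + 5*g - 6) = (g + 1)/(g - 1)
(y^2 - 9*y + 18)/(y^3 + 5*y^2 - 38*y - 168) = (y - 3)/(y^2 + 11*y + 28)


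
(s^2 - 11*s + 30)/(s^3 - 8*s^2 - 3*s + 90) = 1/(s + 3)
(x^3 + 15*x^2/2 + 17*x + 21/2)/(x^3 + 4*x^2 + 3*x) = (x + 7/2)/x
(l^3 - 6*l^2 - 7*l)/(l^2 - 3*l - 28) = l*(l + 1)/(l + 4)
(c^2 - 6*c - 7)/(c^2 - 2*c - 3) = (c - 7)/(c - 3)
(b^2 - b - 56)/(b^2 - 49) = (b - 8)/(b - 7)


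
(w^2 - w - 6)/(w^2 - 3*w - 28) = (-w^2 + w + 6)/(-w^2 + 3*w + 28)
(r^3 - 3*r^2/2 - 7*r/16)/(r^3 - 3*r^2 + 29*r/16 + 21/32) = 2*r/(2*r - 3)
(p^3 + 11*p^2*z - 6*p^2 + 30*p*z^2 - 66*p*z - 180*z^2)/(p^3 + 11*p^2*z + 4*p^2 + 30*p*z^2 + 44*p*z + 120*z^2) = (p - 6)/(p + 4)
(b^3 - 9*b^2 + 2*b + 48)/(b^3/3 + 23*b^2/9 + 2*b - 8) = 9*(b^3 - 9*b^2 + 2*b + 48)/(3*b^3 + 23*b^2 + 18*b - 72)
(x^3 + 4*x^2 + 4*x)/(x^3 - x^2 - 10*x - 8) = x*(x + 2)/(x^2 - 3*x - 4)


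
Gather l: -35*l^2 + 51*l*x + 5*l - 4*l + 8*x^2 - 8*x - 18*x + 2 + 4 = -35*l^2 + l*(51*x + 1) + 8*x^2 - 26*x + 6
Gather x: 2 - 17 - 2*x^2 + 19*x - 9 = -2*x^2 + 19*x - 24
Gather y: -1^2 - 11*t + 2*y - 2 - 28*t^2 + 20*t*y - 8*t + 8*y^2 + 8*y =-28*t^2 - 19*t + 8*y^2 + y*(20*t + 10) - 3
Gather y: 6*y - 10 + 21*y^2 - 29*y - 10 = 21*y^2 - 23*y - 20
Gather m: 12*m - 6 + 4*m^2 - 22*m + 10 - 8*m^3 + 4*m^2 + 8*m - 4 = -8*m^3 + 8*m^2 - 2*m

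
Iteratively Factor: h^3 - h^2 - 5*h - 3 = (h - 3)*(h^2 + 2*h + 1) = (h - 3)*(h + 1)*(h + 1)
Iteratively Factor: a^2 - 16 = (a + 4)*(a - 4)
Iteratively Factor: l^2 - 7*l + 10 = (l - 2)*(l - 5)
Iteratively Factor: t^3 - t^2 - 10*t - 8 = (t + 2)*(t^2 - 3*t - 4) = (t + 1)*(t + 2)*(t - 4)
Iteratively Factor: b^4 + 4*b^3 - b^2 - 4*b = (b + 1)*(b^3 + 3*b^2 - 4*b) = (b - 1)*(b + 1)*(b^2 + 4*b) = (b - 1)*(b + 1)*(b + 4)*(b)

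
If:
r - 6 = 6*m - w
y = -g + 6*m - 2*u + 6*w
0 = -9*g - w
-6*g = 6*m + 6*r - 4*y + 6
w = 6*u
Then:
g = -3*y/424 - 21/212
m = 67*y/636 - 91/106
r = 241*y/424 - 9/212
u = 9*y/848 + 63/424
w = 27*y/424 + 189/212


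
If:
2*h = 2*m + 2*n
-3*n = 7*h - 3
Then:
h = 3/7 - 3*n/7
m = 3/7 - 10*n/7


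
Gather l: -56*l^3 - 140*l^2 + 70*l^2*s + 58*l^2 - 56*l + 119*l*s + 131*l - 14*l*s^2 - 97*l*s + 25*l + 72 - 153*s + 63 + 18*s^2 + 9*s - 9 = -56*l^3 + l^2*(70*s - 82) + l*(-14*s^2 + 22*s + 100) + 18*s^2 - 144*s + 126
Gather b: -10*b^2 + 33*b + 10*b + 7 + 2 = -10*b^2 + 43*b + 9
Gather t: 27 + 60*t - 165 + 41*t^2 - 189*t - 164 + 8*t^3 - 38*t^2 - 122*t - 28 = 8*t^3 + 3*t^2 - 251*t - 330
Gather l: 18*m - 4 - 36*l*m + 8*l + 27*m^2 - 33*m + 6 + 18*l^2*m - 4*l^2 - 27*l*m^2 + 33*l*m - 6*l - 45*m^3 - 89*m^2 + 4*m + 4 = l^2*(18*m - 4) + l*(-27*m^2 - 3*m + 2) - 45*m^3 - 62*m^2 - 11*m + 6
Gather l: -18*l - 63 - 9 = -18*l - 72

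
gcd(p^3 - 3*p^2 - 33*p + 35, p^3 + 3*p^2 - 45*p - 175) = p^2 - 2*p - 35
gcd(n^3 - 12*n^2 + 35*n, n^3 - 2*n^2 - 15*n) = n^2 - 5*n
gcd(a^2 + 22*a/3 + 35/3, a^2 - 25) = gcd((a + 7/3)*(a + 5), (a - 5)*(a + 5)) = a + 5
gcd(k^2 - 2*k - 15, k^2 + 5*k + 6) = k + 3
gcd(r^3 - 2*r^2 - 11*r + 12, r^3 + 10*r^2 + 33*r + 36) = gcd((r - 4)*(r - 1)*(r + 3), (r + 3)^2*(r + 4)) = r + 3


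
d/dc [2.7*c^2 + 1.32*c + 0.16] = 5.4*c + 1.32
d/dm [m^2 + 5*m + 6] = 2*m + 5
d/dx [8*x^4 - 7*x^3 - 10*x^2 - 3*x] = 32*x^3 - 21*x^2 - 20*x - 3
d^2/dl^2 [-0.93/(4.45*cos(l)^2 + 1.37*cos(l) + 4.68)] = (73.6653*(1 - cos(l)^2)^2 + 17.009235*cos(l)^3 - 38.894553*cos(l)^2 - 39.981258*cos(l) - 38.419974)/(4.45*cos(l)^2 + 1.37*cos(l) + 4.68)^3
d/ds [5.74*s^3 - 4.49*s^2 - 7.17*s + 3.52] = 17.22*s^2 - 8.98*s - 7.17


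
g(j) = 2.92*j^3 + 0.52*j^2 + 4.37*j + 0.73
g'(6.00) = 325.97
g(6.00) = 676.39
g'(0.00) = 4.37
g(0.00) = 0.73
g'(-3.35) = 99.20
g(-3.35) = -117.85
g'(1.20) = 18.23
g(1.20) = 11.77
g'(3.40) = 109.17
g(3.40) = 136.37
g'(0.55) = 7.59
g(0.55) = 3.78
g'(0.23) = 5.07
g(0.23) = 1.80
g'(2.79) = 75.46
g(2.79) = 80.39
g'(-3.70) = 120.45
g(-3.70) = -156.23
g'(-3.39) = 101.52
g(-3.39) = -121.87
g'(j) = 8.76*j^2 + 1.04*j + 4.37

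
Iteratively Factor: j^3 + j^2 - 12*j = (j + 4)*(j^2 - 3*j) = j*(j + 4)*(j - 3)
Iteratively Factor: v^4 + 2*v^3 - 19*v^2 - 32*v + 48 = (v + 4)*(v^3 - 2*v^2 - 11*v + 12) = (v + 3)*(v + 4)*(v^2 - 5*v + 4) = (v - 1)*(v + 3)*(v + 4)*(v - 4)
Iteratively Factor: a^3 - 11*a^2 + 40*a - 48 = (a - 3)*(a^2 - 8*a + 16) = (a - 4)*(a - 3)*(a - 4)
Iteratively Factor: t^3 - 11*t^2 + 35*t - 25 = (t - 5)*(t^2 - 6*t + 5) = (t - 5)*(t - 1)*(t - 5)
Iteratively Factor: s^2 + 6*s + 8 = (s + 4)*(s + 2)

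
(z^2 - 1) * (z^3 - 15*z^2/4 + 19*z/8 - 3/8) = z^5 - 15*z^4/4 + 11*z^3/8 + 27*z^2/8 - 19*z/8 + 3/8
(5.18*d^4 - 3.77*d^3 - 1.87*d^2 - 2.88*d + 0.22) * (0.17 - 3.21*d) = -16.6278*d^5 + 12.9823*d^4 + 5.3618*d^3 + 8.9269*d^2 - 1.1958*d + 0.0374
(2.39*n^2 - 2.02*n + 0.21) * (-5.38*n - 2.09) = -12.8582*n^3 + 5.8725*n^2 + 3.092*n - 0.4389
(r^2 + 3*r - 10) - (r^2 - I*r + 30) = 3*r + I*r - 40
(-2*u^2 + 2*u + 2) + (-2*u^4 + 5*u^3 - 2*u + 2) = -2*u^4 + 5*u^3 - 2*u^2 + 4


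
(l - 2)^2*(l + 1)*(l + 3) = l^4 - 9*l^2 + 4*l + 12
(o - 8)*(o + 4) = o^2 - 4*o - 32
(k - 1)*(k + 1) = k^2 - 1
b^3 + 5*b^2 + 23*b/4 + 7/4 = (b + 1/2)*(b + 1)*(b + 7/2)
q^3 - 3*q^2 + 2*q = q*(q - 2)*(q - 1)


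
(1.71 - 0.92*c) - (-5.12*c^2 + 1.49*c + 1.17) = 5.12*c^2 - 2.41*c + 0.54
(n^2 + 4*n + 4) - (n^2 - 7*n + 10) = 11*n - 6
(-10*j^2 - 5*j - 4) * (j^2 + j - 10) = -10*j^4 - 15*j^3 + 91*j^2 + 46*j + 40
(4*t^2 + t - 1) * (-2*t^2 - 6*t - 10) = -8*t^4 - 26*t^3 - 44*t^2 - 4*t + 10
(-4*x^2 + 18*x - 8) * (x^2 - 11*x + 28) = -4*x^4 + 62*x^3 - 318*x^2 + 592*x - 224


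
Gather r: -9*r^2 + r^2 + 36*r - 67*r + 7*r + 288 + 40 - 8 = -8*r^2 - 24*r + 320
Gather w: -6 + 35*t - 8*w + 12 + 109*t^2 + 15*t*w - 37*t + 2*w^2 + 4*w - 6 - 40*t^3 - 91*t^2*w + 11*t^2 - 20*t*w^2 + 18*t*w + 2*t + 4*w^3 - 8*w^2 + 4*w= -40*t^3 + 120*t^2 + 4*w^3 + w^2*(-20*t - 6) + w*(-91*t^2 + 33*t)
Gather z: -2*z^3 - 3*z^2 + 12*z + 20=-2*z^3 - 3*z^2 + 12*z + 20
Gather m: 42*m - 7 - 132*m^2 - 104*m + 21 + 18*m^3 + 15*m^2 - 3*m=18*m^3 - 117*m^2 - 65*m + 14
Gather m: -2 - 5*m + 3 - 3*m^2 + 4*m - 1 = -3*m^2 - m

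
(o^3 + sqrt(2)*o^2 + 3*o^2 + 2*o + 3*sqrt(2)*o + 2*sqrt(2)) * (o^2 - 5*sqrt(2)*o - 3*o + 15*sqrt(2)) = o^5 - 4*sqrt(2)*o^4 - 17*o^3 - 6*o^2 + 28*sqrt(2)*o^2 + 24*sqrt(2)*o + 70*o + 60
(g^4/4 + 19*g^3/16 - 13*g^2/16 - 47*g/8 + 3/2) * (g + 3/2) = g^5/4 + 25*g^4/16 + 31*g^3/32 - 227*g^2/32 - 117*g/16 + 9/4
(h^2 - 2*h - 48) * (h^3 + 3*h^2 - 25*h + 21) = h^5 + h^4 - 79*h^3 - 73*h^2 + 1158*h - 1008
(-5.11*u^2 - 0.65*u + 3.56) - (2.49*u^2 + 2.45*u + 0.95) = -7.6*u^2 - 3.1*u + 2.61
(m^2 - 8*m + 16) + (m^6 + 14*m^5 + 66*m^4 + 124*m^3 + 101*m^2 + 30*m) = m^6 + 14*m^5 + 66*m^4 + 124*m^3 + 102*m^2 + 22*m + 16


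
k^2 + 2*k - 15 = (k - 3)*(k + 5)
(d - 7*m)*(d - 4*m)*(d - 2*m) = d^3 - 13*d^2*m + 50*d*m^2 - 56*m^3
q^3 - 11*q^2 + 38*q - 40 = (q - 5)*(q - 4)*(q - 2)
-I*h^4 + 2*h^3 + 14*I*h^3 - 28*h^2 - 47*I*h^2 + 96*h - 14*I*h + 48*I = (h - 8)*(h - 6)*(h + I)*(-I*h + 1)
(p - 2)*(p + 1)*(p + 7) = p^3 + 6*p^2 - 9*p - 14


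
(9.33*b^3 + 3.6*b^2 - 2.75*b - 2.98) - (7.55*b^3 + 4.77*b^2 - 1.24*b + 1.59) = 1.78*b^3 - 1.17*b^2 - 1.51*b - 4.57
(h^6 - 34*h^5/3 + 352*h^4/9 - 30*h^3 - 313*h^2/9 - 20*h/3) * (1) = h^6 - 34*h^5/3 + 352*h^4/9 - 30*h^3 - 313*h^2/9 - 20*h/3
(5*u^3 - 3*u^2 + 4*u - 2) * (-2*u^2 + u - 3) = -10*u^5 + 11*u^4 - 26*u^3 + 17*u^2 - 14*u + 6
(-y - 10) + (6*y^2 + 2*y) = 6*y^2 + y - 10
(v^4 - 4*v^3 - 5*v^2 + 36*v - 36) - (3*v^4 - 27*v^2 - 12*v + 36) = -2*v^4 - 4*v^3 + 22*v^2 + 48*v - 72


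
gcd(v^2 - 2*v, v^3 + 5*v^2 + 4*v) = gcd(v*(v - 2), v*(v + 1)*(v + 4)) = v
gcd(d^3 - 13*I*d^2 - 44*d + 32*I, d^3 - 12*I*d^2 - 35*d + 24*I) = d^2 - 9*I*d - 8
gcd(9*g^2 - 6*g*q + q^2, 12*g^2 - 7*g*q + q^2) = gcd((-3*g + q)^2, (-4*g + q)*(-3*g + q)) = -3*g + q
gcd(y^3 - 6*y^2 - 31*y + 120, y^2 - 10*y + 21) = y - 3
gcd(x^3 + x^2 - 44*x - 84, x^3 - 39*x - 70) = x^2 - 5*x - 14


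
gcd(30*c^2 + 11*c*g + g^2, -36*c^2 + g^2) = 6*c + g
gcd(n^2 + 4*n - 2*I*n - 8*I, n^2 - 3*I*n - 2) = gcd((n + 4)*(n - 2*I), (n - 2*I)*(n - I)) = n - 2*I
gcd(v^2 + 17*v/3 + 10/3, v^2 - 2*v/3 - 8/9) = v + 2/3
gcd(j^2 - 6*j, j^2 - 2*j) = j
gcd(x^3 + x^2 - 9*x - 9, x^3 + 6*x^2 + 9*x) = x + 3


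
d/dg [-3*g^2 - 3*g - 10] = -6*g - 3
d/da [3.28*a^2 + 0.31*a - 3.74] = 6.56*a + 0.31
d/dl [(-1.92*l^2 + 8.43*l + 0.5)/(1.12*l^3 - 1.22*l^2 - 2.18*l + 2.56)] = (2.1504*l^4 - 18.8832*l^3 + 12.7902*l^2 - 8.6104*l + 22.6708)/(1.2544*l^6 - 2.7328*l^5 - 3.3948*l^4 + 11.0536*l^3 - 1.494*l^2 - 11.1616*l + 6.5536)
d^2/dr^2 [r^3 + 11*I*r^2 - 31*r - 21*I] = 6*r + 22*I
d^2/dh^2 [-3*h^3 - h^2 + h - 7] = -18*h - 2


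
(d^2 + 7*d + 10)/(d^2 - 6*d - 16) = (d + 5)/(d - 8)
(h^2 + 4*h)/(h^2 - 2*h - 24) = h/(h - 6)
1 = 1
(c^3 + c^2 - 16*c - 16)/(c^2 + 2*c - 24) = (c^2 + 5*c + 4)/(c + 6)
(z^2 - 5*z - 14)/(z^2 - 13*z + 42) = (z + 2)/(z - 6)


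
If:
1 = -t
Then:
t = -1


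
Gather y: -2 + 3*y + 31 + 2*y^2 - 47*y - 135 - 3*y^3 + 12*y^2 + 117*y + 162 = -3*y^3 + 14*y^2 + 73*y + 56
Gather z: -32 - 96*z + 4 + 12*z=-84*z - 28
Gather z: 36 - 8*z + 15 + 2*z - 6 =45 - 6*z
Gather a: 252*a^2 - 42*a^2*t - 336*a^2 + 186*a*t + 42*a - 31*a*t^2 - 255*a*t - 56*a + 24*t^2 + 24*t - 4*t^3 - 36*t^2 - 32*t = a^2*(-42*t - 84) + a*(-31*t^2 - 69*t - 14) - 4*t^3 - 12*t^2 - 8*t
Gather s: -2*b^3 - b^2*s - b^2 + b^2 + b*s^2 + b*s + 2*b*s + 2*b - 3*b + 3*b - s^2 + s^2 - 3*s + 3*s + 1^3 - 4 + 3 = -2*b^3 + b*s^2 + 2*b + s*(-b^2 + 3*b)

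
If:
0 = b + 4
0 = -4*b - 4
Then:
No Solution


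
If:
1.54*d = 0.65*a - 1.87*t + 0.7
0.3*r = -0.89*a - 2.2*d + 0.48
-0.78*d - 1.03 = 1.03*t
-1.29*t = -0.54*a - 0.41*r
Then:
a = -3.55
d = 2.14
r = -3.58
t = -2.62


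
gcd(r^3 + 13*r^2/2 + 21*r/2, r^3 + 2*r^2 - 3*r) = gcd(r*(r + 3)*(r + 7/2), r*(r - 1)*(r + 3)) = r^2 + 3*r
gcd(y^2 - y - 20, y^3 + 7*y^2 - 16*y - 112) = y + 4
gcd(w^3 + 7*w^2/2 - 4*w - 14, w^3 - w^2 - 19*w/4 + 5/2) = w + 2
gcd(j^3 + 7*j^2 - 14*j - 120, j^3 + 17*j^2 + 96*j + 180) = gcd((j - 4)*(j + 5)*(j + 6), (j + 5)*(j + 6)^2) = j^2 + 11*j + 30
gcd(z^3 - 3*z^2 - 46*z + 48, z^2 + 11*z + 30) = z + 6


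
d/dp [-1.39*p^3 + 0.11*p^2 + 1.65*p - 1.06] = -4.17*p^2 + 0.22*p + 1.65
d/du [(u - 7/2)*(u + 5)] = 2*u + 3/2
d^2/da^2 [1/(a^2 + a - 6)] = 2*(-a^2 - a + (2*a + 1)^2 + 6)/(a^2 + a - 6)^3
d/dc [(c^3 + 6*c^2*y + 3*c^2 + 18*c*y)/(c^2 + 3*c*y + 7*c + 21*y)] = (-c*(2*c + 3*y + 7)*(c^2 + 6*c*y + 3*c + 18*y) + 3*(c^2 + 3*c*y + 7*c + 21*y)*(c^2 + 4*c*y + 2*c + 6*y))/(c^2 + 3*c*y + 7*c + 21*y)^2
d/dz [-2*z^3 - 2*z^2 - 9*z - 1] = -6*z^2 - 4*z - 9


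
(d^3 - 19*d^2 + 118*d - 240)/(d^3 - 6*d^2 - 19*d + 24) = (d^2 - 11*d + 30)/(d^2 + 2*d - 3)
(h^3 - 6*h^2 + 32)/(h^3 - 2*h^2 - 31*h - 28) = (-h^3 + 6*h^2 - 32)/(-h^3 + 2*h^2 + 31*h + 28)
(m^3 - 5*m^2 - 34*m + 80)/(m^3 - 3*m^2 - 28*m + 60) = (m - 8)/(m - 6)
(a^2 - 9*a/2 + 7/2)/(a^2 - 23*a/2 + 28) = (a - 1)/(a - 8)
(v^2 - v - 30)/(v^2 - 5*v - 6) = (v + 5)/(v + 1)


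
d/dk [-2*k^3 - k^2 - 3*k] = -6*k^2 - 2*k - 3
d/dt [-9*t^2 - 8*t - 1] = -18*t - 8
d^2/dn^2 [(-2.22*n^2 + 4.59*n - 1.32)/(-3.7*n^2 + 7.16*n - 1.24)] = (2.8421709430404e-14*n^4 - 8.04972000000021*n^3 + 47.3126400000001*n^2 - 83.46312*n + 48.552096)/(50.653*n^6 - 294.0612*n^5 + 619.97496*n^4 - 564.162176*n^3 + 207.775392*n^2 - 33.027648*n + 1.906624)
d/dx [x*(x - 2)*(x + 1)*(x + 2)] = 4*x^3 + 3*x^2 - 8*x - 4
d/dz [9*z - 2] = 9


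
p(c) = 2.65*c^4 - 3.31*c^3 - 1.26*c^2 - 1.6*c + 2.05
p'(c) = 10.6*c^3 - 9.93*c^2 - 2.52*c - 1.6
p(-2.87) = 254.30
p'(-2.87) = -326.74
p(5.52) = 1858.47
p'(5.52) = 1464.80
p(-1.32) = 17.62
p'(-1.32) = -39.96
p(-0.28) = 2.49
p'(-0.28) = -1.91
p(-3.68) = 641.83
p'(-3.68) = -655.06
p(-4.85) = 1824.06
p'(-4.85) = -1432.25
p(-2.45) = 142.56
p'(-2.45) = -210.92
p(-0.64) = 3.87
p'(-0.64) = -6.83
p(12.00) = 49032.13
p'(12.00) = 16855.04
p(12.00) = 49032.13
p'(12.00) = 16855.04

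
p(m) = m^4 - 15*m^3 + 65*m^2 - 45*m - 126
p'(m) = 4*m^3 - 45*m^2 + 130*m - 45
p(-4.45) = 3075.37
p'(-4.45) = -1867.10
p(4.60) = 30.11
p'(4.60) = -9.86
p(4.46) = 31.18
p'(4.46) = -5.46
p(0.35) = -134.42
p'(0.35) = -4.84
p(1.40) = -98.92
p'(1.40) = 59.78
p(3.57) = 21.71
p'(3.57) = 27.58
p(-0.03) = -124.59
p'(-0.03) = -48.94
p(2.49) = -28.18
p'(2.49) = 61.45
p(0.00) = -126.00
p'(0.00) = -45.00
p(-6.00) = 7020.00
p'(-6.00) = -3309.00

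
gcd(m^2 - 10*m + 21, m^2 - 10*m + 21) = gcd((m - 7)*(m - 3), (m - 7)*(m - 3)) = m^2 - 10*m + 21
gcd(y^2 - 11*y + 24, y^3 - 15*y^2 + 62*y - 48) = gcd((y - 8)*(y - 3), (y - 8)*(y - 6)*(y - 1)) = y - 8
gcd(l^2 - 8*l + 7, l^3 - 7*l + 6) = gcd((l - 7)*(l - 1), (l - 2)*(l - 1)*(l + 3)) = l - 1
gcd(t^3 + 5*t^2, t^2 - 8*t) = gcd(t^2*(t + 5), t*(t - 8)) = t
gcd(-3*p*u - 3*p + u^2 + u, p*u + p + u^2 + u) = u + 1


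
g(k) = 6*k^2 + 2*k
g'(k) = 12*k + 2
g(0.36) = 1.50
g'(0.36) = 6.32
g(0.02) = 0.04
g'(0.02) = 2.24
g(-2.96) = 46.65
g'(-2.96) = -33.52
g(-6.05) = 207.52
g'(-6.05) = -70.60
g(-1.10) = 5.06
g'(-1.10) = -11.20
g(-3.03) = 49.03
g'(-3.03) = -34.36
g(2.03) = 28.79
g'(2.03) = 26.36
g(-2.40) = 29.76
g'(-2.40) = -26.80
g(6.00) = 228.00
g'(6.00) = 74.00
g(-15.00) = 1320.00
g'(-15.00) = -178.00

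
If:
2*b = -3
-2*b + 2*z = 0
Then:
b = -3/2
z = -3/2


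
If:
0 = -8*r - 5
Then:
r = -5/8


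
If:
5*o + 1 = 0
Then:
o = -1/5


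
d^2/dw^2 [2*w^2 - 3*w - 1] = 4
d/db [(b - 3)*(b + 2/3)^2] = (3*b + 2)*(9*b - 16)/9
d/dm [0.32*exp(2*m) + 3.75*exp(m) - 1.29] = (0.64*exp(m) + 3.75)*exp(m)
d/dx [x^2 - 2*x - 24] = 2*x - 2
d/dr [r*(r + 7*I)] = 2*r + 7*I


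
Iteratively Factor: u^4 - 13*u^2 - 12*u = (u + 1)*(u^3 - u^2 - 12*u) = u*(u + 1)*(u^2 - u - 12) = u*(u + 1)*(u + 3)*(u - 4)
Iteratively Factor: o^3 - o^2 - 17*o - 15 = (o + 1)*(o^2 - 2*o - 15) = (o + 1)*(o + 3)*(o - 5)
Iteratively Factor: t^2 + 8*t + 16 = (t + 4)*(t + 4)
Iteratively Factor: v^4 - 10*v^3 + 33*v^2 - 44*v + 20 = (v - 2)*(v^3 - 8*v^2 + 17*v - 10) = (v - 2)*(v - 1)*(v^2 - 7*v + 10) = (v - 2)^2*(v - 1)*(v - 5)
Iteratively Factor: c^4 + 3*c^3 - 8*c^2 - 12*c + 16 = (c - 2)*(c^3 + 5*c^2 + 2*c - 8) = (c - 2)*(c + 4)*(c^2 + c - 2) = (c - 2)*(c - 1)*(c + 4)*(c + 2)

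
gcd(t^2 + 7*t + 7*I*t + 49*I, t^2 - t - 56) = t + 7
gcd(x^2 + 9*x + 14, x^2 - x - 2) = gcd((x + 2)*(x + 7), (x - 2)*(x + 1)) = 1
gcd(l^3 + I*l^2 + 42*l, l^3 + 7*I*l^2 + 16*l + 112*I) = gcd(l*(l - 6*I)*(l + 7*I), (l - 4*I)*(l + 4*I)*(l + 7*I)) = l + 7*I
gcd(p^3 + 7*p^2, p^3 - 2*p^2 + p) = p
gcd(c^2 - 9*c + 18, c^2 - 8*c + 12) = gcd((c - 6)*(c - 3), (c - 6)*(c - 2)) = c - 6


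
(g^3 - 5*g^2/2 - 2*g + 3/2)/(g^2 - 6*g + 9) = (2*g^2 + g - 1)/(2*(g - 3))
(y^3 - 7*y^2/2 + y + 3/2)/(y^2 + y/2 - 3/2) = (2*y^2 - 5*y - 3)/(2*y + 3)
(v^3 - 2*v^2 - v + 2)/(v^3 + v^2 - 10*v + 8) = (v + 1)/(v + 4)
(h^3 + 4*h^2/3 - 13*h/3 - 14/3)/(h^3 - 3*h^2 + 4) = (h + 7/3)/(h - 2)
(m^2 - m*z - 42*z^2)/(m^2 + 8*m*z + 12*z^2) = (m - 7*z)/(m + 2*z)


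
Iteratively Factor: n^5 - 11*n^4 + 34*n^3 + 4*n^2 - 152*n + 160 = (n - 2)*(n^4 - 9*n^3 + 16*n^2 + 36*n - 80) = (n - 2)^2*(n^3 - 7*n^2 + 2*n + 40) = (n - 4)*(n - 2)^2*(n^2 - 3*n - 10) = (n - 5)*(n - 4)*(n - 2)^2*(n + 2)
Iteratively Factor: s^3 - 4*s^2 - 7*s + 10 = (s - 1)*(s^2 - 3*s - 10) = (s - 1)*(s + 2)*(s - 5)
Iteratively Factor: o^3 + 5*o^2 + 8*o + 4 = (o + 2)*(o^2 + 3*o + 2) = (o + 2)^2*(o + 1)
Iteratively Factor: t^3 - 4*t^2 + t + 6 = (t + 1)*(t^2 - 5*t + 6) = (t - 2)*(t + 1)*(t - 3)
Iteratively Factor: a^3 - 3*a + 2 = (a + 2)*(a^2 - 2*a + 1) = (a - 1)*(a + 2)*(a - 1)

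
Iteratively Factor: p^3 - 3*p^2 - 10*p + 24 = (p - 2)*(p^2 - p - 12) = (p - 2)*(p + 3)*(p - 4)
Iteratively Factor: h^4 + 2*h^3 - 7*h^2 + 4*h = (h + 4)*(h^3 - 2*h^2 + h) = (h - 1)*(h + 4)*(h^2 - h) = h*(h - 1)*(h + 4)*(h - 1)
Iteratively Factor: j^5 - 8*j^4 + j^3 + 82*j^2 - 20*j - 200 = (j - 5)*(j^4 - 3*j^3 - 14*j^2 + 12*j + 40) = (j - 5)*(j + 2)*(j^3 - 5*j^2 - 4*j + 20) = (j - 5)*(j + 2)^2*(j^2 - 7*j + 10) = (j - 5)*(j - 2)*(j + 2)^2*(j - 5)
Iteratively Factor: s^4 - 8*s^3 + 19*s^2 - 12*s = (s - 1)*(s^3 - 7*s^2 + 12*s) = s*(s - 1)*(s^2 - 7*s + 12) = s*(s - 4)*(s - 1)*(s - 3)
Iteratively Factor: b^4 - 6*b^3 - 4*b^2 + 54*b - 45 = (b - 1)*(b^3 - 5*b^2 - 9*b + 45) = (b - 3)*(b - 1)*(b^2 - 2*b - 15) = (b - 3)*(b - 1)*(b + 3)*(b - 5)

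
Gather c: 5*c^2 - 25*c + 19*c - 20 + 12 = 5*c^2 - 6*c - 8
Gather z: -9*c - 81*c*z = -81*c*z - 9*c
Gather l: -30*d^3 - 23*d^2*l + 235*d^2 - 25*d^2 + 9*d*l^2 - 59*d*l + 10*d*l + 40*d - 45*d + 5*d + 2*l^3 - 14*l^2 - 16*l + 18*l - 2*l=-30*d^3 + 210*d^2 + 2*l^3 + l^2*(9*d - 14) + l*(-23*d^2 - 49*d)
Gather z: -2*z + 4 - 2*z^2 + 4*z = -2*z^2 + 2*z + 4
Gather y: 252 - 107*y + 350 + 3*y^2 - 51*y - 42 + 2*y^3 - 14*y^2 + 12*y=2*y^3 - 11*y^2 - 146*y + 560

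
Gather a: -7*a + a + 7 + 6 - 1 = 12 - 6*a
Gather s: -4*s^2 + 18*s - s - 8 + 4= -4*s^2 + 17*s - 4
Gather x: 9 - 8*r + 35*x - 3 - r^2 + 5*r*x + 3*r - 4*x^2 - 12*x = -r^2 - 5*r - 4*x^2 + x*(5*r + 23) + 6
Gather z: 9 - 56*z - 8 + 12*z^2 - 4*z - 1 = 12*z^2 - 60*z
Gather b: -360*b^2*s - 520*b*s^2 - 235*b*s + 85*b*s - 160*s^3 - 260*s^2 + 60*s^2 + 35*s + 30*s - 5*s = -360*b^2*s + b*(-520*s^2 - 150*s) - 160*s^3 - 200*s^2 + 60*s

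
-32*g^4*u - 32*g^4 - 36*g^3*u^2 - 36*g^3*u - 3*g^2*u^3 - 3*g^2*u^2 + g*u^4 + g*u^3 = (-8*g + u)*(g + u)*(4*g + u)*(g*u + g)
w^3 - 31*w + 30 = (w - 5)*(w - 1)*(w + 6)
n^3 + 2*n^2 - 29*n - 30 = (n - 5)*(n + 1)*(n + 6)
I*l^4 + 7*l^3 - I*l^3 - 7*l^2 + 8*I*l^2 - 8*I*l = l*(l - 8*I)*(l + I)*(I*l - I)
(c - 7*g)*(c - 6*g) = c^2 - 13*c*g + 42*g^2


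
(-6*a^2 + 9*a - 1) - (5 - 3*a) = -6*a^2 + 12*a - 6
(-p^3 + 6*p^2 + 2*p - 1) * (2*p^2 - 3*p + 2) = -2*p^5 + 15*p^4 - 16*p^3 + 4*p^2 + 7*p - 2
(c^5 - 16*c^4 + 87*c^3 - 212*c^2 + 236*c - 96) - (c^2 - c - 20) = c^5 - 16*c^4 + 87*c^3 - 213*c^2 + 237*c - 76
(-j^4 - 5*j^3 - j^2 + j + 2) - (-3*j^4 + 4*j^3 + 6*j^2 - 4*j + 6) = 2*j^4 - 9*j^3 - 7*j^2 + 5*j - 4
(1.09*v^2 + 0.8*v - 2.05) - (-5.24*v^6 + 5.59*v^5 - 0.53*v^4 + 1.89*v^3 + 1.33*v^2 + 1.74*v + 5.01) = 5.24*v^6 - 5.59*v^5 + 0.53*v^4 - 1.89*v^3 - 0.24*v^2 - 0.94*v - 7.06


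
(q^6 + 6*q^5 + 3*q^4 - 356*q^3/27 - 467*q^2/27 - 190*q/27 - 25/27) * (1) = q^6 + 6*q^5 + 3*q^4 - 356*q^3/27 - 467*q^2/27 - 190*q/27 - 25/27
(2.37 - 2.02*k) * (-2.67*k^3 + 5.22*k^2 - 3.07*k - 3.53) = 5.3934*k^4 - 16.8723*k^3 + 18.5728*k^2 - 0.145300000000001*k - 8.3661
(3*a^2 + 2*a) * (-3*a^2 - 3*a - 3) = -9*a^4 - 15*a^3 - 15*a^2 - 6*a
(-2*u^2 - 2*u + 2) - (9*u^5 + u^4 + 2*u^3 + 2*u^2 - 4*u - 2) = -9*u^5 - u^4 - 2*u^3 - 4*u^2 + 2*u + 4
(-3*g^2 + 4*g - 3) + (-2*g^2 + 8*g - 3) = -5*g^2 + 12*g - 6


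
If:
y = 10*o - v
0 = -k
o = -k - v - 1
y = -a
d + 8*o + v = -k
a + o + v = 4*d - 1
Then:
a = -72/17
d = -18/17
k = 0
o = 5/17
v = -22/17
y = 72/17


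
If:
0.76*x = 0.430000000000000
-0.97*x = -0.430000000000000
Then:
No Solution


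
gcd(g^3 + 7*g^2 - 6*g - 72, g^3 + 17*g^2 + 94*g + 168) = g^2 + 10*g + 24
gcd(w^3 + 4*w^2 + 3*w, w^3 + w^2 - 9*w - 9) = w^2 + 4*w + 3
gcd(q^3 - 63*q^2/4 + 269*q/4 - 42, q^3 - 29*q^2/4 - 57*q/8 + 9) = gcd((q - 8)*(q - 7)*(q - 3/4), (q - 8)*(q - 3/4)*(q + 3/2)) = q^2 - 35*q/4 + 6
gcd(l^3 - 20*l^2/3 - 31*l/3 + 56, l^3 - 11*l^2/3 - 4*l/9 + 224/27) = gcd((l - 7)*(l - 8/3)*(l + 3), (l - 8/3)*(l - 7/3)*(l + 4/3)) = l - 8/3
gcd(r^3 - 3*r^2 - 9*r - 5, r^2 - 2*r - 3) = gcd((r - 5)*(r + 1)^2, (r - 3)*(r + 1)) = r + 1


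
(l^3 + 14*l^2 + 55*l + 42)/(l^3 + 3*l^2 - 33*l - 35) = (l + 6)/(l - 5)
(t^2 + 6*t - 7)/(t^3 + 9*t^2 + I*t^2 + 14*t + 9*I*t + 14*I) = (t - 1)/(t^2 + t*(2 + I) + 2*I)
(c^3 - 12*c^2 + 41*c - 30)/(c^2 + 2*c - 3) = (c^2 - 11*c + 30)/(c + 3)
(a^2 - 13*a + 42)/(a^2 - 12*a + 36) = (a - 7)/(a - 6)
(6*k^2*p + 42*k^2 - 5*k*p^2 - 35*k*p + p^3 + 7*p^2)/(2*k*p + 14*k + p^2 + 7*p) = (6*k^2 - 5*k*p + p^2)/(2*k + p)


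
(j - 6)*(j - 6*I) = j^2 - 6*j - 6*I*j + 36*I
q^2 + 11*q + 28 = (q + 4)*(q + 7)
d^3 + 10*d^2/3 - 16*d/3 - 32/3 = (d - 2)*(d + 4/3)*(d + 4)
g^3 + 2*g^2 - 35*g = g*(g - 5)*(g + 7)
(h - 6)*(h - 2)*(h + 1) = h^3 - 7*h^2 + 4*h + 12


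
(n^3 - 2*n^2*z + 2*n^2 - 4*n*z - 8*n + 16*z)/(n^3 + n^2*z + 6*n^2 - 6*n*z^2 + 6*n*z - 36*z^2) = (n^2 + 2*n - 8)/(n^2 + 3*n*z + 6*n + 18*z)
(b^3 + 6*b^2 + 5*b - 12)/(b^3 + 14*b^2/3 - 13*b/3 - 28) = 3*(b - 1)/(3*b - 7)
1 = 1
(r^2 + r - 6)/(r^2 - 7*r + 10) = (r + 3)/(r - 5)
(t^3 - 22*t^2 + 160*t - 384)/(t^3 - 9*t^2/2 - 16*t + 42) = 2*(t^2 - 16*t + 64)/(2*t^2 + 3*t - 14)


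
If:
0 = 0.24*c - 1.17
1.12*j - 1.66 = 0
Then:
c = 4.88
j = 1.48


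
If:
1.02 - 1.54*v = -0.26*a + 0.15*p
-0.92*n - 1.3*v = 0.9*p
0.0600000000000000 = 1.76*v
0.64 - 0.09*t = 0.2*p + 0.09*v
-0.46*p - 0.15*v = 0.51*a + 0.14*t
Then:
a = -2.55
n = -2.04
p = 2.04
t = 2.55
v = 0.03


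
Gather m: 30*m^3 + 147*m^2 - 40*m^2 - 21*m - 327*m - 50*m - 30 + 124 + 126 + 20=30*m^3 + 107*m^2 - 398*m + 240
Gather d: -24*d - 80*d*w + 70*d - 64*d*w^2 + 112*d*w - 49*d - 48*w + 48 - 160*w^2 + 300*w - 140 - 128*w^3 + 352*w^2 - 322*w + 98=d*(-64*w^2 + 32*w - 3) - 128*w^3 + 192*w^2 - 70*w + 6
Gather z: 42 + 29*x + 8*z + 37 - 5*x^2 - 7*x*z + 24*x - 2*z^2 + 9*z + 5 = -5*x^2 + 53*x - 2*z^2 + z*(17 - 7*x) + 84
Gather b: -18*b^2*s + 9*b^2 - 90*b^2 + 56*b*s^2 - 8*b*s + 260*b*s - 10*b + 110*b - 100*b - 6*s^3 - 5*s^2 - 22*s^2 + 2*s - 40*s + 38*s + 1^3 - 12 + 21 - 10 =b^2*(-18*s - 81) + b*(56*s^2 + 252*s) - 6*s^3 - 27*s^2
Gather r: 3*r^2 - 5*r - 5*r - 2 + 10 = 3*r^2 - 10*r + 8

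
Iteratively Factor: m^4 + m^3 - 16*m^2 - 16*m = (m - 4)*(m^3 + 5*m^2 + 4*m) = (m - 4)*(m + 4)*(m^2 + m) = m*(m - 4)*(m + 4)*(m + 1)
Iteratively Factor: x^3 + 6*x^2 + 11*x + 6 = (x + 2)*(x^2 + 4*x + 3) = (x + 2)*(x + 3)*(x + 1)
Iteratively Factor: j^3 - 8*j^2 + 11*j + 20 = (j - 5)*(j^2 - 3*j - 4) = (j - 5)*(j - 4)*(j + 1)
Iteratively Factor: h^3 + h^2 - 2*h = (h)*(h^2 + h - 2) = h*(h - 1)*(h + 2)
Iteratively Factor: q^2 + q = (q + 1)*(q)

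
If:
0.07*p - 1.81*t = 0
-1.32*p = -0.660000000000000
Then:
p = 0.50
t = 0.02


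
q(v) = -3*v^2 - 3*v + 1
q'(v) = -6*v - 3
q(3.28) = -41.12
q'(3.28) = -22.68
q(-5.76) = -81.25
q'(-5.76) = 31.56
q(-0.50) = 1.75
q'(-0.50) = 0.00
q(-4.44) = -44.82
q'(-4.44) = 23.64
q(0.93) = -4.38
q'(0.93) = -8.58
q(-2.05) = -5.46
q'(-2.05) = 9.30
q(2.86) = -32.12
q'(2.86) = -20.16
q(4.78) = -81.89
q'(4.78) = -31.68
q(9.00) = -269.00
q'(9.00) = -57.00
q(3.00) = -35.00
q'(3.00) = -21.00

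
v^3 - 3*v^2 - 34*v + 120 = (v - 5)*(v - 4)*(v + 6)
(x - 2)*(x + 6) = x^2 + 4*x - 12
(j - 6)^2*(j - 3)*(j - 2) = j^4 - 17*j^3 + 102*j^2 - 252*j + 216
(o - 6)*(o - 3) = o^2 - 9*o + 18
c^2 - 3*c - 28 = (c - 7)*(c + 4)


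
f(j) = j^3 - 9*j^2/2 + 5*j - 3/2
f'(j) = 3*j^2 - 9*j + 5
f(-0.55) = -5.78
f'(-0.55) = 10.86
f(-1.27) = -17.16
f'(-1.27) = 21.27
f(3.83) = 7.82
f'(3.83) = 14.54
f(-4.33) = -188.70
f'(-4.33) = 100.22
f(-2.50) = -57.75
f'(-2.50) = 46.25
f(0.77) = 0.14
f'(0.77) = -0.15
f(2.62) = -1.31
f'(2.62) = 2.01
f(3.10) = 0.55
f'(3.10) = 5.93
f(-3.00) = -84.00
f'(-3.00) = 59.00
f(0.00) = -1.50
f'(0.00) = 5.00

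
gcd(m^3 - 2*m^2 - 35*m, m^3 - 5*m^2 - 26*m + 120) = m + 5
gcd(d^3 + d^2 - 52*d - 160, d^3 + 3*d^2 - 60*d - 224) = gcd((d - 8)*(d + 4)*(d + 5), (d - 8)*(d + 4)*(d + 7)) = d^2 - 4*d - 32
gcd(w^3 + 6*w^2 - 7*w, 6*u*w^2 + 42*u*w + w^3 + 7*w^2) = w^2 + 7*w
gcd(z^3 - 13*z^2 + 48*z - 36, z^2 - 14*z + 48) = z - 6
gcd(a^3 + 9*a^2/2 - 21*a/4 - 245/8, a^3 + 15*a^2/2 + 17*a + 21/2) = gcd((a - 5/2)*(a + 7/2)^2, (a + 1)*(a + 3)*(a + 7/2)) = a + 7/2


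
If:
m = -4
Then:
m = -4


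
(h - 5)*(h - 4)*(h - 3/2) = h^3 - 21*h^2/2 + 67*h/2 - 30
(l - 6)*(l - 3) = l^2 - 9*l + 18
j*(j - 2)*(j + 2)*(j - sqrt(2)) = j^4 - sqrt(2)*j^3 - 4*j^2 + 4*sqrt(2)*j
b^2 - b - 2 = (b - 2)*(b + 1)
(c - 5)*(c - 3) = c^2 - 8*c + 15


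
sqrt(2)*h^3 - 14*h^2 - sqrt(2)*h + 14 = (h - 1)*(h - 7*sqrt(2))*(sqrt(2)*h + sqrt(2))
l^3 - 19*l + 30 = (l - 3)*(l - 2)*(l + 5)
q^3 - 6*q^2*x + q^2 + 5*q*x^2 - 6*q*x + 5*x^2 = (q + 1)*(q - 5*x)*(q - x)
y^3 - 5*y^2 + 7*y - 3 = (y - 3)*(y - 1)^2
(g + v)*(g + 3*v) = g^2 + 4*g*v + 3*v^2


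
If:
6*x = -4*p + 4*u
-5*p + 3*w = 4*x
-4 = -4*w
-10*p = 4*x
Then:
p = -3/5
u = 33/20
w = 1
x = 3/2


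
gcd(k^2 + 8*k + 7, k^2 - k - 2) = k + 1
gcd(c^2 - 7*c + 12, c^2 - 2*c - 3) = c - 3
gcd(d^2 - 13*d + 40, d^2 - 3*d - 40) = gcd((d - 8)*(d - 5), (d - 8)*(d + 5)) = d - 8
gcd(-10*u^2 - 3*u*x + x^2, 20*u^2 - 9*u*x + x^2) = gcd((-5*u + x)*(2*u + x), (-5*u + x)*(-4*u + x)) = -5*u + x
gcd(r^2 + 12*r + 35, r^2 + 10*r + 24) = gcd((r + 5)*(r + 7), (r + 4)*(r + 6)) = 1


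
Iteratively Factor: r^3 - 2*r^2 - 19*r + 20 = (r + 4)*(r^2 - 6*r + 5) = (r - 5)*(r + 4)*(r - 1)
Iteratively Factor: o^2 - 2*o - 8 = (o - 4)*(o + 2)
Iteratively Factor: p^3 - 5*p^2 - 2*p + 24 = (p + 2)*(p^2 - 7*p + 12) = (p - 3)*(p + 2)*(p - 4)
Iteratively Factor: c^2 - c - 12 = (c + 3)*(c - 4)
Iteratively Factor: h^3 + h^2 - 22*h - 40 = (h - 5)*(h^2 + 6*h + 8) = (h - 5)*(h + 2)*(h + 4)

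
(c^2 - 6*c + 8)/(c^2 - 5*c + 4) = (c - 2)/(c - 1)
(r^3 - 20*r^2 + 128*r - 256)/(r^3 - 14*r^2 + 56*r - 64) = (r - 8)/(r - 2)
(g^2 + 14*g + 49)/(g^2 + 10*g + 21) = (g + 7)/(g + 3)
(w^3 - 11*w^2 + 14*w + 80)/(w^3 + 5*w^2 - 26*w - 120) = (w^2 - 6*w - 16)/(w^2 + 10*w + 24)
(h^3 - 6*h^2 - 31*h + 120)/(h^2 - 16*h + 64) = (h^2 + 2*h - 15)/(h - 8)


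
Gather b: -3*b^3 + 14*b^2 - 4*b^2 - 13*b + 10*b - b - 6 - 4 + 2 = -3*b^3 + 10*b^2 - 4*b - 8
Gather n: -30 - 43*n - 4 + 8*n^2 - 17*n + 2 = 8*n^2 - 60*n - 32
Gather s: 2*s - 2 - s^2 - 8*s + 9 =-s^2 - 6*s + 7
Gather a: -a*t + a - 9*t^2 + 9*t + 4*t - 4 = a*(1 - t) - 9*t^2 + 13*t - 4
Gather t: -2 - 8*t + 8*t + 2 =0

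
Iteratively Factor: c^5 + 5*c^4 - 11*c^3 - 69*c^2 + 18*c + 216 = (c - 3)*(c^4 + 8*c^3 + 13*c^2 - 30*c - 72) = (c - 3)*(c + 4)*(c^3 + 4*c^2 - 3*c - 18) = (c - 3)*(c - 2)*(c + 4)*(c^2 + 6*c + 9) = (c - 3)*(c - 2)*(c + 3)*(c + 4)*(c + 3)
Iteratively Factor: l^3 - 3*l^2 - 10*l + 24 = (l - 2)*(l^2 - l - 12) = (l - 4)*(l - 2)*(l + 3)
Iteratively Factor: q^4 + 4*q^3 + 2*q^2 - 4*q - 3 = (q + 3)*(q^3 + q^2 - q - 1) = (q - 1)*(q + 3)*(q^2 + 2*q + 1) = (q - 1)*(q + 1)*(q + 3)*(q + 1)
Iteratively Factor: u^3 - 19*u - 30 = (u - 5)*(u^2 + 5*u + 6) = (u - 5)*(u + 2)*(u + 3)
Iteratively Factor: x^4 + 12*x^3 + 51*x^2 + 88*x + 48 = (x + 4)*(x^3 + 8*x^2 + 19*x + 12) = (x + 1)*(x + 4)*(x^2 + 7*x + 12) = (x + 1)*(x + 4)^2*(x + 3)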